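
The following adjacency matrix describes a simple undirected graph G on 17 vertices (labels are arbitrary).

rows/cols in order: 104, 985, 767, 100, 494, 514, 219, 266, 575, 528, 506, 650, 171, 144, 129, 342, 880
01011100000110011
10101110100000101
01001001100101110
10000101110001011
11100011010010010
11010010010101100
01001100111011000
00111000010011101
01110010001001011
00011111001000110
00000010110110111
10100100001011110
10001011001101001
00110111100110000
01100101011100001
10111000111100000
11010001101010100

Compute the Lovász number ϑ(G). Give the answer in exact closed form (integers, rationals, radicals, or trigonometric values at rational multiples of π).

deg(104) = 8; N(104) = {985, 100, 494, 514, 650, 171, 342, 880}.
deg(171) = 8; N(171) = {104, 494, 219, 266, 506, 650, 144, 880}.
Vertex 575 has 8 neighbors: 985, 767, 100, 219, 506, 144, 342, 880.
N(100) = {104, 514, 266, 575, 528, 144, 342, 880}, |N(100)| = 8.
Every vertex has degree 8 (N=17); SR(17,8,3,4) — a Paley graph.
spec(A) ≈ [8.0, 1.56155, -2.56155] (distinct, 5 d.p.).
Lovász (edge-transitive): ϑ = −17·(-sqrt(17)/2 - 1/2)/((8)−(-sqrt(17)/2 - 1/2)) = sqrt(17).
Numerically 4.12311.

sqrt(17)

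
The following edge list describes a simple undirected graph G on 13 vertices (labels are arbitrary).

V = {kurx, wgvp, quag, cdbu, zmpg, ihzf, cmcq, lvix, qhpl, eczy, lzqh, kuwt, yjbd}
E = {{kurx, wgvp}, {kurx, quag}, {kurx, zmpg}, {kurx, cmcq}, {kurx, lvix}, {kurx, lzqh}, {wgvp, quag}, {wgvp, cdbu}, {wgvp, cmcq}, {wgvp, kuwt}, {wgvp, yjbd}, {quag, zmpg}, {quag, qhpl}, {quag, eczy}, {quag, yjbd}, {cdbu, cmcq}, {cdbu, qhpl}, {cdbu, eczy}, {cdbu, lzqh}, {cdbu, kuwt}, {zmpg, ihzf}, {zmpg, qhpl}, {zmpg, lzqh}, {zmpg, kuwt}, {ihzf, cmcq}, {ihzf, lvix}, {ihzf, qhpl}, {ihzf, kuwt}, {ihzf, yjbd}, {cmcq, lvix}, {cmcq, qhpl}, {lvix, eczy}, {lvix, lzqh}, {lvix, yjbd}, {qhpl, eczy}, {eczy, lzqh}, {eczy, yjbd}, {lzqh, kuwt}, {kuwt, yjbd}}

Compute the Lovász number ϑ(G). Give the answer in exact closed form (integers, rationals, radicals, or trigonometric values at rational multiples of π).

sqrt(13)

N(qhpl) = {quag, cdbu, zmpg, ihzf, cmcq, eczy}, |N(qhpl)| = 6.
N(kurx) = {wgvp, quag, zmpg, cmcq, lvix, lzqh}, |N(kurx)| = 6.
Vertex cmcq has 6 neighbors: kurx, wgvp, cdbu, ihzf, lvix, qhpl.
deg(quag) = 6; N(quag) = {kurx, wgvp, zmpg, qhpl, eczy, yjbd}.
G on 13 vertices is 6-regular; SR(13,6,2,3) — a Paley graph.
A has 3 distinct eigenvalues ≈ [6.0, 1.30278, -2.30278].
Lovász (edge-transitive): ϑ = −13·(-sqrt(13)/2 - 1/2)/((6)−(-sqrt(13)/2 - 1/2)) = sqrt(13).
ϑ(G) ≈ 3.605551.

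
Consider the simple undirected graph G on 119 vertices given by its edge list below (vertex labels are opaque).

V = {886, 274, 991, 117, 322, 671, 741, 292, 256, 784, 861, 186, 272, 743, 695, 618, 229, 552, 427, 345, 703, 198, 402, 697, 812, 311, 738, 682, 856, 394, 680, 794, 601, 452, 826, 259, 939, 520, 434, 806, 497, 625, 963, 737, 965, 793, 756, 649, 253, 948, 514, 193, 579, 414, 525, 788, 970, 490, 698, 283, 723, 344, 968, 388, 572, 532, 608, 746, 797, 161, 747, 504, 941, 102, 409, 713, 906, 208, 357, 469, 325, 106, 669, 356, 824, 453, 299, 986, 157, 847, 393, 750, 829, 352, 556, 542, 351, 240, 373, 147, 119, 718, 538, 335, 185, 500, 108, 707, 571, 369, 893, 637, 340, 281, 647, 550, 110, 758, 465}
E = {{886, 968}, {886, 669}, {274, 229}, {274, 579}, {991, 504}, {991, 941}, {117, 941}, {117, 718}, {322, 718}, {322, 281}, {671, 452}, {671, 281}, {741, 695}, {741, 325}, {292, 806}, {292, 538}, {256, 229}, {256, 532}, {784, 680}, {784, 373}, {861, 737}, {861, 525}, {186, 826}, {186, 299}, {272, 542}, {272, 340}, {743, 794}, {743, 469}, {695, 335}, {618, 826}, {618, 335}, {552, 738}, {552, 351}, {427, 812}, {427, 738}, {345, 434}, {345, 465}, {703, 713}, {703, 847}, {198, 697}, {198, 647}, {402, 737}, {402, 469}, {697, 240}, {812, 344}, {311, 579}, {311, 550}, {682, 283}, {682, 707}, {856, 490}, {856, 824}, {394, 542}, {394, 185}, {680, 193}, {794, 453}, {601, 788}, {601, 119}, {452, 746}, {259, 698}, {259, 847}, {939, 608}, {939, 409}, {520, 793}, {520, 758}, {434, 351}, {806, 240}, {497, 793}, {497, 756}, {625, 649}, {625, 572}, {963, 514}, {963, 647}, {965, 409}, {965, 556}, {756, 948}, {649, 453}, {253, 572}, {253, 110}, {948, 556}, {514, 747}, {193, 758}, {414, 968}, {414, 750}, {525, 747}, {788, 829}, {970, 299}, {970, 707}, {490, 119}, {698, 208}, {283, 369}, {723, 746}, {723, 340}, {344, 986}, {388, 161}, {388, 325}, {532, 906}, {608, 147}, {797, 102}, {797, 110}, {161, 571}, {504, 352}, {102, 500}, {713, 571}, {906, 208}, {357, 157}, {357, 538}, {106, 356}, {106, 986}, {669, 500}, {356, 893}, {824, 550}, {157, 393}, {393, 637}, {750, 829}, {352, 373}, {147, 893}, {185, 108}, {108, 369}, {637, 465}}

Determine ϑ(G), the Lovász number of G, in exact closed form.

N(707) = {682, 970}, |N(707)| = 2.
Vertex 806 has 2 neighbors: 292, 240.
deg(281) = 2; N(281) = {322, 671}.
deg(532) = 2; N(532) = {256, 906}.
G on 119 vertices is 2-regular; a single 119-cycle (edge-transitive).
Distinct eigenvalues (to 4 d.p.): [2.0, 1.9972, 1.9889, 1.975, 1.9556, 1.9307, 1.9005, 1.8649, 1.8242, 1.7784, 1.7276, 1.672, 1.6118, 1.5471, 1.478, 1.4048, 1.3278, 1.247, 1.1627, 1.0752, 0.9847, 0.8915, 0.7957, 0.6978, 0.5979, 0.4964, 0.3934, 0.2894, 0.1845, 0.0792, -0.0264, -0.1319, -0.237, -0.3415, -0.445, -0.5473, -0.6481, -0.747, -0.8439, -0.9384, -1.0303, -1.1194, -1.2053, -1.2878, -1.3668, -1.4419, -1.5131, -1.58, -1.6425, -1.7004, -1.7536, -1.8019, -1.8452, -1.8834, -1.9163, -1.9438, -1.9659, -1.9826, -1.9937, -1.9993].
ϑ = −N·λ_min/(λ_max−λ_min) = −119·(-2*cos(pi/119))/(2−(-2*cos(pi/119))) = 119*cos(pi/119)/(cos(pi/119) + 1).
≈ 59.489632 (to 6 d.p.).
α=59, χ(Ḡ)=60; ϑ=119*cos(pi/119)/(cos(pi/119) + 1) lies between (both strict).

119*cos(pi/119)/(cos(pi/119) + 1)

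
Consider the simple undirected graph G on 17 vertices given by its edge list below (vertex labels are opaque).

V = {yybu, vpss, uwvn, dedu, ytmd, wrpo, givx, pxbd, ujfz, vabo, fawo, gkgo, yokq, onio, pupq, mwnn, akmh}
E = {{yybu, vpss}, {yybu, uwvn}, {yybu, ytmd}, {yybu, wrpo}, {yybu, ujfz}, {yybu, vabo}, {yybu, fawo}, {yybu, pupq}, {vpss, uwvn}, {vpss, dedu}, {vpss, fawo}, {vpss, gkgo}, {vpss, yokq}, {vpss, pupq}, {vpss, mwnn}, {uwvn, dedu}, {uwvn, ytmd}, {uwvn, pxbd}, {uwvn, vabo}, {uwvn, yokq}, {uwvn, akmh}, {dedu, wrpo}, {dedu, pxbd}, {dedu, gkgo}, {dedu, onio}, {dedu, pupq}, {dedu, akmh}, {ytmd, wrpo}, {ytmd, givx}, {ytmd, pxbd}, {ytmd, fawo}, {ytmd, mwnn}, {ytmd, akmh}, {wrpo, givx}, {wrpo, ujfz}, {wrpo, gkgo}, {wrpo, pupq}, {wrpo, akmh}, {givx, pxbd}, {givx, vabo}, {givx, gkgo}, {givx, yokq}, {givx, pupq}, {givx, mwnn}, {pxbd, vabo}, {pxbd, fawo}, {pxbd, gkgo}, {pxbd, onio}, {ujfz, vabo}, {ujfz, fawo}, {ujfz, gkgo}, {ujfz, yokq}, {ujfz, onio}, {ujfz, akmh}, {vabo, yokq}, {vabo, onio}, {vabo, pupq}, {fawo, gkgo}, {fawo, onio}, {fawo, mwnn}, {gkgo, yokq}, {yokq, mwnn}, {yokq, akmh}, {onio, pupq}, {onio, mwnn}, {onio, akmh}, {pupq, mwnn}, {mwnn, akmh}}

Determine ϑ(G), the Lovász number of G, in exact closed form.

deg(onio) = 8; N(onio) = {dedu, pxbd, ujfz, vabo, fawo, pupq, mwnn, akmh}.
deg(mwnn) = 8; N(mwnn) = {vpss, ytmd, givx, fawo, yokq, onio, pupq, akmh}.
deg(pupq) = 8; N(pupq) = {yybu, vpss, dedu, wrpo, givx, vabo, onio, mwnn}.
deg(dedu) = 8; N(dedu) = {vpss, uwvn, wrpo, pxbd, gkgo, onio, pupq, akmh}.
Regular of degree 8 on 17 vertices: strongly regular (17,8,3,4).
The 3 distinct eigenvalues: [8.0, 1.562, -2.562].
Lovász (edge-transitive): ϑ = −17·(-sqrt(17)/2 - 1/2)/((8)−(-sqrt(17)/2 - 1/2)) = sqrt(17).
≈ 4.12311 (to 5 d.p.).

sqrt(17)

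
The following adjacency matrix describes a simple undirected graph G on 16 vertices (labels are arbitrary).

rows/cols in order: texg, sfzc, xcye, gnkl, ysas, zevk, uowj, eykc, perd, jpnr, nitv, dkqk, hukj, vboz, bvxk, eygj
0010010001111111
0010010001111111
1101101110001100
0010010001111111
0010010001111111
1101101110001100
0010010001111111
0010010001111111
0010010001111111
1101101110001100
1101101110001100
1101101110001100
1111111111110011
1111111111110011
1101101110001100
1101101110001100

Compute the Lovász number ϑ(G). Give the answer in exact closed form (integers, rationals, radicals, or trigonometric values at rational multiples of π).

Vertex ysas has 9 neighbors: xcye, zevk, jpnr, nitv, dkqk, hukj, vboz, bvxk, eygj.
Vertex xcye has 9 neighbors: texg, sfzc, gnkl, ysas, uowj, eykc, perd, hukj, vboz.
Vertex jpnr has 9 neighbors: texg, sfzc, gnkl, ysas, uowj, eykc, perd, hukj, vboz.
N(hukj) = {texg, sfzc, xcye, gnkl, ysas, zevk, uowj, eykc, perd, jpnr, nitv, dkqk, bvxk, eygj}, |N(hukj)| = 14.
3 parts of sizes [7, 7, 2]; α(G) = 7 = ϑ (perfect).
≈ 7.00000 (to 5 d.p.).
α=7, χ(Ḡ)=7; ϑ=7 lies between (collapsed).

7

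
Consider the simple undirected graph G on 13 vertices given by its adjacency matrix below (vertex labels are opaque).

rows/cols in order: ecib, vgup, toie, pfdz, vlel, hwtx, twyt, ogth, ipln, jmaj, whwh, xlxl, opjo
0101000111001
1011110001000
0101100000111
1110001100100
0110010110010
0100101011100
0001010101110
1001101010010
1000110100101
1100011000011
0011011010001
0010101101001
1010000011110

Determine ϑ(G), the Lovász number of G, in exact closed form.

sqrt(13)

deg(vgup) = 6; N(vgup) = {ecib, toie, pfdz, vlel, hwtx, jmaj}.
Vertex jmaj has 6 neighbors: ecib, vgup, hwtx, twyt, xlxl, opjo.
Vertex hwtx has 6 neighbors: vgup, vlel, twyt, ipln, jmaj, whwh.
N(opjo) = {ecib, toie, ipln, jmaj, whwh, xlxl}, |N(opjo)| = 6.
Regular of degree 6 on 13 vertices: Paley(13): SR with (k,λ,μ)=(6,2,3).
spec(A) ≈ [6.0, 1.303, -2.303] (distinct, 3 d.p.).
With N=13: ϑ(G) = 13·(-(-sqrt(13)/2 - 1/2))/(6−(-sqrt(13)/2 - 1/2)) = sqrt(13).
≈ 3.605551275 (to 9 d.p.).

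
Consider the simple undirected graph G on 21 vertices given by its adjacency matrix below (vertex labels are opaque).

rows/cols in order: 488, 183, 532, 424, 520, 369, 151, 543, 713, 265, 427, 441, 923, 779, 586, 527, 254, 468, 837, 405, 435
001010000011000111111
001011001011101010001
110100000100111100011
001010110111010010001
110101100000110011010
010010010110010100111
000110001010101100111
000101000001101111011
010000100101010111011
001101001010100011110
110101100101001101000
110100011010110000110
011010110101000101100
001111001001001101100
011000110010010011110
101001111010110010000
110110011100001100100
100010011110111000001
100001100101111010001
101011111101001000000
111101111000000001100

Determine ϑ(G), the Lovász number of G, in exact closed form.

deg(532) = 10; N(532) = {488, 183, 424, 265, 923, 779, 586, 527, 405, 435}.
N(424) = {532, 520, 151, 543, 265, 427, 441, 779, 254, 435}, |N(424)| = 10.
N(488) = {532, 520, 427, 441, 527, 254, 468, 837, 405, 435}, |N(488)| = 10.
deg(837) = 10; N(837) = {488, 369, 151, 265, 441, 923, 779, 586, 254, 435}.
10-regular, N=21; Kneser K(7,2) on C(7,2)=21 vertices.
spec(A) ≈ [10.0, 1.0, -4.0] (distinct, 6 d.p.).
λ_max=10, λ_min=-4; ϑ = −21·λ_min/(λ_max−λ_min) = 6.
ϑ(G) ≈ 6.000000000.

6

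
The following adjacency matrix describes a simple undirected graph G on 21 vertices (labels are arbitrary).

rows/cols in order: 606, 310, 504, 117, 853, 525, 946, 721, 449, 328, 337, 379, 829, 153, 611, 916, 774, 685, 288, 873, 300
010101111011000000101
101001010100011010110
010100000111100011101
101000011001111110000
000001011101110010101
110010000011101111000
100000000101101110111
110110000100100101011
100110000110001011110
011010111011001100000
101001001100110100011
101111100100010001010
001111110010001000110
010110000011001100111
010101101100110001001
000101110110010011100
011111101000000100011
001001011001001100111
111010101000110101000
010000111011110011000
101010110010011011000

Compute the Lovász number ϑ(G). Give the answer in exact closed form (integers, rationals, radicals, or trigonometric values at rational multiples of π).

deg(379) = 10; N(379) = {606, 504, 117, 853, 525, 946, 328, 153, 685, 873}.
deg(685) = 10; N(685) = {504, 525, 721, 449, 379, 611, 916, 288, 873, 300}.
Vertex 504 has 10 neighbors: 310, 117, 328, 337, 379, 829, 774, 685, 288, 300.
deg(153) = 10; N(153) = {310, 117, 853, 337, 379, 611, 916, 288, 873, 300}.
deg(v) = 10 for all v (|V|=21); this is K(7,2), the Kneser graph.
Distinct eigenvalues (to 4 d.p.): [10.0, 1.0, -4.0].
Lovász: ϑ = −21(-4)/(10+-1*(-4)) = 6.
ϑ(G) ≈ 6.0000.

6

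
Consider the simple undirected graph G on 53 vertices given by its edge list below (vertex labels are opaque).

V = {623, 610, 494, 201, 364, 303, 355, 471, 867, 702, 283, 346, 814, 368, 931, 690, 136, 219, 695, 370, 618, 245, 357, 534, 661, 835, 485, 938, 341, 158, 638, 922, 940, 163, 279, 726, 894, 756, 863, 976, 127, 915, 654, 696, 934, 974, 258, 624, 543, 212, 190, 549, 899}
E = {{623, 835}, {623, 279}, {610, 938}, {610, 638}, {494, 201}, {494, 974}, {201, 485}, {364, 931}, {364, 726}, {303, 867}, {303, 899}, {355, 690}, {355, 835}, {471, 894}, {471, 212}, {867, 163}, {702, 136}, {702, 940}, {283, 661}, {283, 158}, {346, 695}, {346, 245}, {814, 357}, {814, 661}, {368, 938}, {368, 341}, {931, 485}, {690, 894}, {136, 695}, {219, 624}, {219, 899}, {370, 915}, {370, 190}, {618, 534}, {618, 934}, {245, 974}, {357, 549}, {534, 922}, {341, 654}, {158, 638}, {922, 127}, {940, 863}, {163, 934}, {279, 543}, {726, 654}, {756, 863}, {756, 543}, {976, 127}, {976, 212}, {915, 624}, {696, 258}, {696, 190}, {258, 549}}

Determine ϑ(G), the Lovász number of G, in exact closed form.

53*cos(pi/53)/(cos(pi/53) + 1)

deg(212) = 2; N(212) = {471, 976}.
deg(940) = 2; N(940) = {702, 863}.
Vertex 136 has 2 neighbors: 702, 695.
deg(690) = 2; N(690) = {355, 894}.
G on 53 vertices is 2-regular; this is C_{53}, the 53-cycle.
Distinct eigenvalues (to 3 d.p.): [2.0, 1.986, 1.944, 1.875, 1.779, 1.659, 1.515, 1.35, 1.166, 0.966, 0.752, 0.527, 0.295, 0.059, -0.178, -0.412, -0.641, -0.86, -1.068, -1.26, -1.435, -1.59, -1.722, -1.83, -1.913, -1.968, -1.996].
ϑ = −N·λ_min/(λ_max−λ_min) = −53·(-2*cos(pi/53))/(2−(-2*cos(pi/53))) = 53*cos(pi/53)/(cos(pi/53) + 1).
ϑ(G) ≈ 26.476708993.
Sandwich: α(G)=26 ≤ ϑ(G)=53*cos(pi/53)/(cos(pi/53) + 1) ≤ χ(Ḡ)=27 (both strict).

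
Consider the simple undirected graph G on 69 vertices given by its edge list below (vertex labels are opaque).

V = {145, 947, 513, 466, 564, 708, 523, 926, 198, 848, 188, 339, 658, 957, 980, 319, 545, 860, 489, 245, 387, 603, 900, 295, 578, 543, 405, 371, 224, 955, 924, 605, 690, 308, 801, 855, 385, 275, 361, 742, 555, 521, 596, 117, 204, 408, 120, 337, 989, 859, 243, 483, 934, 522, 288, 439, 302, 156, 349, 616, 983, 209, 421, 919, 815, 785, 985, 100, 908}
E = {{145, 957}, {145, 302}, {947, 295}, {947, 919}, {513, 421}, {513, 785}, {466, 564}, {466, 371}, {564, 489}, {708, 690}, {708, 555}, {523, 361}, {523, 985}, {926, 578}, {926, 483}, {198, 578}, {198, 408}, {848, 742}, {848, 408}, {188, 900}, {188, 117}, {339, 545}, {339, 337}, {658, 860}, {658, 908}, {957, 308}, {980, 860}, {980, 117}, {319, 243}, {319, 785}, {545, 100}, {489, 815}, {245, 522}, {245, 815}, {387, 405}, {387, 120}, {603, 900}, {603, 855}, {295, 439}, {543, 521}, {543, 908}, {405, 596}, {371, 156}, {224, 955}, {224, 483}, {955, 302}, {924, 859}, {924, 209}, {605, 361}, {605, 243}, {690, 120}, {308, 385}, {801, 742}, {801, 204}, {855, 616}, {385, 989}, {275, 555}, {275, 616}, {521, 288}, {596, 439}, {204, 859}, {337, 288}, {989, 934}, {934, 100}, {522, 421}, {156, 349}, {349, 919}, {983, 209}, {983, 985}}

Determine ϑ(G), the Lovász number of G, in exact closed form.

69*cos(pi/69)/(cos(pi/69) + 1)

N(371) = {466, 156}, |N(371)| = 2.
N(100) = {545, 934}, |N(100)| = 2.
deg(919) = 2; N(919) = {947, 349}.
N(957) = {145, 308}, |N(957)| = 2.
G on 69 vertices is 2-regular; a single 69-cycle (edge-transitive).
Distinct eigenvalues (to 4 d.p.): [2.0, 1.9917, 1.9669, 1.9258, 1.8688, 1.7963, 1.7088, 1.6073, 1.4924, 1.3651, 1.2265, 1.0778, 0.9201, 0.7548, 0.5833, 0.4069, 0.2272, 0.0455, -0.1365, -0.3174, -0.4956, -0.6698, -0.8384, -1.0, -1.1534, -1.2972, -1.4302, -1.5514, -1.6598, -1.7544, -1.8344, -1.8993, -1.9484, -1.9814, -1.9979].
λ_max=2, λ_min=-2*cos(pi/69); ϑ = −69·λ_min/(λ_max−λ_min) = 69*cos(pi/69)/(cos(pi/69) + 1).
Numerically 34.48211.
34 ≤ 69*cos(pi/69)/(cos(pi/69) + 1) ≤ 35: both strict.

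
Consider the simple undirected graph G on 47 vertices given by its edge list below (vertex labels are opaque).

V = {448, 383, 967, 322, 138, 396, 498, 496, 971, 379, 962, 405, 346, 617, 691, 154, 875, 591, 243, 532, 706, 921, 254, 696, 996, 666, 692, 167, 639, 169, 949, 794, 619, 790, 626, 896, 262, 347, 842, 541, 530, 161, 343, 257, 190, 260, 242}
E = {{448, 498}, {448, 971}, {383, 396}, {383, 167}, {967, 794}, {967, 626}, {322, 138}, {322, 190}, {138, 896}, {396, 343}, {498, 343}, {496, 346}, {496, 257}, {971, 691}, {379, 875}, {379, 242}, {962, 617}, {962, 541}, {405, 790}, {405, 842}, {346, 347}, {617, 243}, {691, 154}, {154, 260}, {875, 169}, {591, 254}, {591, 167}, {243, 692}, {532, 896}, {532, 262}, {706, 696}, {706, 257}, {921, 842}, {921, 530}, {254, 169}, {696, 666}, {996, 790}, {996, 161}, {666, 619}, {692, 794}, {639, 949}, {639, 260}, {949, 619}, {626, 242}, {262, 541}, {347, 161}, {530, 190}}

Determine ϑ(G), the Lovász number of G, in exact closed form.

N(790) = {405, 996}, |N(790)| = 2.
N(949) = {639, 619}, |N(949)| = 2.
deg(875) = 2; N(875) = {379, 169}.
N(541) = {962, 262}, |N(541)| = 2.
deg(v) = 2 for all v (|V|=47); this is C_{47}, the 47-cycle.
A has 24 distinct eigenvalues ≈ [2.0, 1.9822, 1.9289, 1.8413, 1.7208, 1.5696, 1.3904, 1.1864, 0.9612, 0.7188, 0.4636, 0.2002, -0.0668, -0.3327, -0.5926, -0.8419, -1.0762, -1.2913, -1.4833, -1.6489, -1.785, -1.8893, -1.9599, -1.9955].
Lovász (edge-transitive): ϑ = −47·(-2*cos(pi/47))/((2)−(-2*cos(pi/47))) = 47*cos(pi/47)/(cos(pi/47) + 1).
≈ 23.47373149 (to 8 d.p.).
α=23, χ(Ḡ)=24; ϑ=47*cos(pi/47)/(cos(pi/47) + 1) lies between (both strict).

47*cos(pi/47)/(cos(pi/47) + 1)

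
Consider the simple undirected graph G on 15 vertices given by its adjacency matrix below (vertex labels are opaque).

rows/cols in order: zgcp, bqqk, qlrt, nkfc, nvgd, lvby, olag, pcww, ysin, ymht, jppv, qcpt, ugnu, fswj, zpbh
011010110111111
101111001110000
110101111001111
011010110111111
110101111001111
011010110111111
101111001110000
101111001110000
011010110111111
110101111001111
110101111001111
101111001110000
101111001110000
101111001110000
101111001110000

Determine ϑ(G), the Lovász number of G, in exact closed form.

deg(qlrt) = 11; N(qlrt) = {zgcp, bqqk, nkfc, lvby, olag, pcww, ysin, qcpt, ugnu, fswj, zpbh}.
N(pcww) = {zgcp, qlrt, nkfc, nvgd, lvby, ysin, ymht, jppv}, |N(pcww)| = 8.
deg(nvgd) = 11; N(nvgd) = {zgcp, bqqk, nkfc, lvby, olag, pcww, ysin, qcpt, ugnu, fswj, zpbh}.
N(ysin) = {bqqk, qlrt, nvgd, olag, pcww, ymht, jppv, qcpt, ugnu, fswj, zpbh}, |N(ysin)| = 11.
Complete multipartite on [7, 4, 4]: sandwich collapses at ϑ=7.
ϑ(G) ≈ 7.00000.
Sandwich: α(G)=7 ≤ ϑ(G)=7 ≤ χ(Ḡ)=7 (collapsed).

7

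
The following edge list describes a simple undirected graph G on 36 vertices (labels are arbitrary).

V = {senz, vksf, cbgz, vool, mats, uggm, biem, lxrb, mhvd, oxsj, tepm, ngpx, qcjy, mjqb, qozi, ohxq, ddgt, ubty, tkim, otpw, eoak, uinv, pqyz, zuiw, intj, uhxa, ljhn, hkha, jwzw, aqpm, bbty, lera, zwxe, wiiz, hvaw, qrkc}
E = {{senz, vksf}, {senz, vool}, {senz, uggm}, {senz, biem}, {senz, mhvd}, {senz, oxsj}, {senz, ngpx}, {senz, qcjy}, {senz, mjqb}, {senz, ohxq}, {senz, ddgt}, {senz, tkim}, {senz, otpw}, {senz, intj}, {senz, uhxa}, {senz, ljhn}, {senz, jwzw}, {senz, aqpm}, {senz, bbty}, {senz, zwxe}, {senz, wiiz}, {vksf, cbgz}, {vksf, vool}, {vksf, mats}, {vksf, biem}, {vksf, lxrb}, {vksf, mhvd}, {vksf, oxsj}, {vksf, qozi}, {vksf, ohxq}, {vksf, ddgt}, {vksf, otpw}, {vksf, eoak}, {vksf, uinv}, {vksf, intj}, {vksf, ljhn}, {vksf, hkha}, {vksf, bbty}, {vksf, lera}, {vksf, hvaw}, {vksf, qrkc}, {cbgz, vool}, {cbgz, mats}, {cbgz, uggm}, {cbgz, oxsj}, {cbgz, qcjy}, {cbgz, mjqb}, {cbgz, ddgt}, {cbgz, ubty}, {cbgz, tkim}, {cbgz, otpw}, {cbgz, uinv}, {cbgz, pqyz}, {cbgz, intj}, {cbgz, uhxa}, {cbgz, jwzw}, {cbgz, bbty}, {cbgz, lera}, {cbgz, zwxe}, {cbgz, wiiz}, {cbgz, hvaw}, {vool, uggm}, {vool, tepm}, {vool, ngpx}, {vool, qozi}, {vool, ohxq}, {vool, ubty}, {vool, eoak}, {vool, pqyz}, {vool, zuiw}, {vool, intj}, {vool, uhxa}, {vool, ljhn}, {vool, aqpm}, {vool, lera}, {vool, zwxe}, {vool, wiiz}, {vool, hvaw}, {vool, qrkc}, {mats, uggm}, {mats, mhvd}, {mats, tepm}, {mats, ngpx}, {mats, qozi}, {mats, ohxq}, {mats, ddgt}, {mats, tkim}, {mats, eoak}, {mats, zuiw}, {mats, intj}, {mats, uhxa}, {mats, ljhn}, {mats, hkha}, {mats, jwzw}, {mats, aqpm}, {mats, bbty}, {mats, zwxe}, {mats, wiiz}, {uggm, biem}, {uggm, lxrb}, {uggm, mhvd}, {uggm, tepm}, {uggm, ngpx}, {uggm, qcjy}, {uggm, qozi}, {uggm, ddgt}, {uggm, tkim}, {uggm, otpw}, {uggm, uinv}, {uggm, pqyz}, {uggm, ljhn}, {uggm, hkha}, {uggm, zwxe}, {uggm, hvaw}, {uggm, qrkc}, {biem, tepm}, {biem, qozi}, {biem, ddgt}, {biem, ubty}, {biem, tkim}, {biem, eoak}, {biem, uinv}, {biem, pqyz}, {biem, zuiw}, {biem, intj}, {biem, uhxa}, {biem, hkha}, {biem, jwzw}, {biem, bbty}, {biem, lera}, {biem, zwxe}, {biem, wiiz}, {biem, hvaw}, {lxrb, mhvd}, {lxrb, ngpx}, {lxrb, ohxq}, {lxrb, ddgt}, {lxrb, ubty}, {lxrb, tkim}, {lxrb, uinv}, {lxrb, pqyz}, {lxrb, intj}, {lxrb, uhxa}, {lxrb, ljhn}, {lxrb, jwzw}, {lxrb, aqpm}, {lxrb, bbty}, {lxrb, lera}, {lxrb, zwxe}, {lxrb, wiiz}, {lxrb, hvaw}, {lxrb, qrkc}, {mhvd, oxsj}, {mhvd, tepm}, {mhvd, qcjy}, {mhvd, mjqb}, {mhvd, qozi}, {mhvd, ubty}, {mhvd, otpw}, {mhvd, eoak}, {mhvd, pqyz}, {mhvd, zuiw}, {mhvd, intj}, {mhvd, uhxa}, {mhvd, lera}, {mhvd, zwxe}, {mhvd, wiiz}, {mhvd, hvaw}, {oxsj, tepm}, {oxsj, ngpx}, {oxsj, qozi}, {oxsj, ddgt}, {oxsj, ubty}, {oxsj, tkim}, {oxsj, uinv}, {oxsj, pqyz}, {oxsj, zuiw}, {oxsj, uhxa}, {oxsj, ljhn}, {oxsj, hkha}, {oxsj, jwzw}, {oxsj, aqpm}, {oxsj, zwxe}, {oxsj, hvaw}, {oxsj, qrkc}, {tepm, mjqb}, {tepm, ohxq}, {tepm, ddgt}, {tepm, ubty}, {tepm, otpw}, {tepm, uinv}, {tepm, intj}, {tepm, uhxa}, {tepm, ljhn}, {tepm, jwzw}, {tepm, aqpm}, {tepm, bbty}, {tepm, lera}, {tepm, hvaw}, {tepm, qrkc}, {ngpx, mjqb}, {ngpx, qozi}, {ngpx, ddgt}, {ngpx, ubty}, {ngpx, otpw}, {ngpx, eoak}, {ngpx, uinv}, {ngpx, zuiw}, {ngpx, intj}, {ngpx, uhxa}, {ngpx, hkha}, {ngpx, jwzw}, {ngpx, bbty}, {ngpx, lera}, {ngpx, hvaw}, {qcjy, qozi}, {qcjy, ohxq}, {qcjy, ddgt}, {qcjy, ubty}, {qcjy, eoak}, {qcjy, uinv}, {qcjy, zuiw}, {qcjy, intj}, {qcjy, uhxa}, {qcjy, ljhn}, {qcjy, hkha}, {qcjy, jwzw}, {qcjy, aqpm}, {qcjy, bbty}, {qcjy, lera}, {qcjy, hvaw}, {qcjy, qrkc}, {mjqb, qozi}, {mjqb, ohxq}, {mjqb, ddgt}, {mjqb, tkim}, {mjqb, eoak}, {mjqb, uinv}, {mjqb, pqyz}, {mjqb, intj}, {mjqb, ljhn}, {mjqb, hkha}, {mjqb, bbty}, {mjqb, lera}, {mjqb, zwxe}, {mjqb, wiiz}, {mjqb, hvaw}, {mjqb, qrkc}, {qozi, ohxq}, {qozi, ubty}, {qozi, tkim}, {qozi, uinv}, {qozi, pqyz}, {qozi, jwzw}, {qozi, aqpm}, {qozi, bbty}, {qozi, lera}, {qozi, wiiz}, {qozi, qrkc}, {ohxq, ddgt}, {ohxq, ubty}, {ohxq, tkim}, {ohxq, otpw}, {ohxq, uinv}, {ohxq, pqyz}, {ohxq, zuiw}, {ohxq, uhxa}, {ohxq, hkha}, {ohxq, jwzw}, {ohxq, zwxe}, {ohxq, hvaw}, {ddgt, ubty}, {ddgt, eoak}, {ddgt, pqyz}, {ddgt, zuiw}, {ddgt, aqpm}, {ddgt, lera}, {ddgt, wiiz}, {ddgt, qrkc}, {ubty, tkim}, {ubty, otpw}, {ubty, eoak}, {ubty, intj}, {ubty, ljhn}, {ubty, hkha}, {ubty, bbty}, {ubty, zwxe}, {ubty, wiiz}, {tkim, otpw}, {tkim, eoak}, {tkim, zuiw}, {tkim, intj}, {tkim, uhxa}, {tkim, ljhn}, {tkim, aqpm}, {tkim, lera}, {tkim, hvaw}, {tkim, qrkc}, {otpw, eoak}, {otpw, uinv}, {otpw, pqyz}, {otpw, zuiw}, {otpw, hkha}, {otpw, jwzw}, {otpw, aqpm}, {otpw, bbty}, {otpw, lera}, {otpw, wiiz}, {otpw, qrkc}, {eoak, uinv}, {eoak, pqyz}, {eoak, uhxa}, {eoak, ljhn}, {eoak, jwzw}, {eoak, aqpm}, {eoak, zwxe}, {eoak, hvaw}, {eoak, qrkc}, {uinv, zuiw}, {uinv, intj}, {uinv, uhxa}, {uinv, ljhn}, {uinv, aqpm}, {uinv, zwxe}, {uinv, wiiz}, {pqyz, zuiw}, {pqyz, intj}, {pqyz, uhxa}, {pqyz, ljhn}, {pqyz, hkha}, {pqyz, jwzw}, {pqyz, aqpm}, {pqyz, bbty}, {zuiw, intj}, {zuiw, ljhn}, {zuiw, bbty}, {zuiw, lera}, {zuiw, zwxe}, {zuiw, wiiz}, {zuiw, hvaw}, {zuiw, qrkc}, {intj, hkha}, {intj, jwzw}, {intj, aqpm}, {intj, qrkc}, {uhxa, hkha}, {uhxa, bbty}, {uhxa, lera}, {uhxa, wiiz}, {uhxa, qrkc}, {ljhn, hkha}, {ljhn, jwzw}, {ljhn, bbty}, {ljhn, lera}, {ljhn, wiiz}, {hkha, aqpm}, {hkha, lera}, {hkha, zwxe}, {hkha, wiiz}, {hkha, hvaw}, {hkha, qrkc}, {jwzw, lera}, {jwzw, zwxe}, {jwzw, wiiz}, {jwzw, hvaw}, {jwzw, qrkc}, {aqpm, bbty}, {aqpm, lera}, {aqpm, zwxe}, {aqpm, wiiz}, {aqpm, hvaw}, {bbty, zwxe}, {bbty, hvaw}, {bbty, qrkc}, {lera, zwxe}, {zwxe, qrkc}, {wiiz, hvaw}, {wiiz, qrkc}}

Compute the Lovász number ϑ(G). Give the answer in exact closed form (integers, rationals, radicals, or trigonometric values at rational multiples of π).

8

deg(pqyz) = 21; N(pqyz) = {cbgz, vool, uggm, biem, lxrb, mhvd, oxsj, mjqb, qozi, ohxq, ddgt, otpw, eoak, zuiw, intj, uhxa, ljhn, hkha, jwzw, aqpm, bbty}.
deg(vool) = 21; N(vool) = {senz, vksf, cbgz, uggm, tepm, ngpx, qozi, ohxq, ubty, eoak, pqyz, zuiw, intj, uhxa, ljhn, aqpm, lera, zwxe, wiiz, hvaw, qrkc}.
deg(senz) = 21; N(senz) = {vksf, vool, uggm, biem, mhvd, oxsj, ngpx, qcjy, mjqb, ohxq, ddgt, tkim, otpw, intj, uhxa, ljhn, jwzw, aqpm, bbty, zwxe, wiiz}.
N(lxrb) = {vksf, uggm, mhvd, ngpx, ohxq, ddgt, ubty, tkim, uinv, pqyz, intj, uhxa, ljhn, jwzw, aqpm, bbty, lera, zwxe, wiiz, hvaw, qrkc}, |N(lxrb)| = 21.
Every vertex has degree 21 (N=36); Kneser K(9,2) on C(9,2)=36 vertices.
spec(A) ≈ [21.0, 1.0, -6.0] (distinct, 3 d.p.).
With N=36: ϑ(G) = 36·(-1*(-6))/(21−(-6)) = 8.
Numerically 8.0000.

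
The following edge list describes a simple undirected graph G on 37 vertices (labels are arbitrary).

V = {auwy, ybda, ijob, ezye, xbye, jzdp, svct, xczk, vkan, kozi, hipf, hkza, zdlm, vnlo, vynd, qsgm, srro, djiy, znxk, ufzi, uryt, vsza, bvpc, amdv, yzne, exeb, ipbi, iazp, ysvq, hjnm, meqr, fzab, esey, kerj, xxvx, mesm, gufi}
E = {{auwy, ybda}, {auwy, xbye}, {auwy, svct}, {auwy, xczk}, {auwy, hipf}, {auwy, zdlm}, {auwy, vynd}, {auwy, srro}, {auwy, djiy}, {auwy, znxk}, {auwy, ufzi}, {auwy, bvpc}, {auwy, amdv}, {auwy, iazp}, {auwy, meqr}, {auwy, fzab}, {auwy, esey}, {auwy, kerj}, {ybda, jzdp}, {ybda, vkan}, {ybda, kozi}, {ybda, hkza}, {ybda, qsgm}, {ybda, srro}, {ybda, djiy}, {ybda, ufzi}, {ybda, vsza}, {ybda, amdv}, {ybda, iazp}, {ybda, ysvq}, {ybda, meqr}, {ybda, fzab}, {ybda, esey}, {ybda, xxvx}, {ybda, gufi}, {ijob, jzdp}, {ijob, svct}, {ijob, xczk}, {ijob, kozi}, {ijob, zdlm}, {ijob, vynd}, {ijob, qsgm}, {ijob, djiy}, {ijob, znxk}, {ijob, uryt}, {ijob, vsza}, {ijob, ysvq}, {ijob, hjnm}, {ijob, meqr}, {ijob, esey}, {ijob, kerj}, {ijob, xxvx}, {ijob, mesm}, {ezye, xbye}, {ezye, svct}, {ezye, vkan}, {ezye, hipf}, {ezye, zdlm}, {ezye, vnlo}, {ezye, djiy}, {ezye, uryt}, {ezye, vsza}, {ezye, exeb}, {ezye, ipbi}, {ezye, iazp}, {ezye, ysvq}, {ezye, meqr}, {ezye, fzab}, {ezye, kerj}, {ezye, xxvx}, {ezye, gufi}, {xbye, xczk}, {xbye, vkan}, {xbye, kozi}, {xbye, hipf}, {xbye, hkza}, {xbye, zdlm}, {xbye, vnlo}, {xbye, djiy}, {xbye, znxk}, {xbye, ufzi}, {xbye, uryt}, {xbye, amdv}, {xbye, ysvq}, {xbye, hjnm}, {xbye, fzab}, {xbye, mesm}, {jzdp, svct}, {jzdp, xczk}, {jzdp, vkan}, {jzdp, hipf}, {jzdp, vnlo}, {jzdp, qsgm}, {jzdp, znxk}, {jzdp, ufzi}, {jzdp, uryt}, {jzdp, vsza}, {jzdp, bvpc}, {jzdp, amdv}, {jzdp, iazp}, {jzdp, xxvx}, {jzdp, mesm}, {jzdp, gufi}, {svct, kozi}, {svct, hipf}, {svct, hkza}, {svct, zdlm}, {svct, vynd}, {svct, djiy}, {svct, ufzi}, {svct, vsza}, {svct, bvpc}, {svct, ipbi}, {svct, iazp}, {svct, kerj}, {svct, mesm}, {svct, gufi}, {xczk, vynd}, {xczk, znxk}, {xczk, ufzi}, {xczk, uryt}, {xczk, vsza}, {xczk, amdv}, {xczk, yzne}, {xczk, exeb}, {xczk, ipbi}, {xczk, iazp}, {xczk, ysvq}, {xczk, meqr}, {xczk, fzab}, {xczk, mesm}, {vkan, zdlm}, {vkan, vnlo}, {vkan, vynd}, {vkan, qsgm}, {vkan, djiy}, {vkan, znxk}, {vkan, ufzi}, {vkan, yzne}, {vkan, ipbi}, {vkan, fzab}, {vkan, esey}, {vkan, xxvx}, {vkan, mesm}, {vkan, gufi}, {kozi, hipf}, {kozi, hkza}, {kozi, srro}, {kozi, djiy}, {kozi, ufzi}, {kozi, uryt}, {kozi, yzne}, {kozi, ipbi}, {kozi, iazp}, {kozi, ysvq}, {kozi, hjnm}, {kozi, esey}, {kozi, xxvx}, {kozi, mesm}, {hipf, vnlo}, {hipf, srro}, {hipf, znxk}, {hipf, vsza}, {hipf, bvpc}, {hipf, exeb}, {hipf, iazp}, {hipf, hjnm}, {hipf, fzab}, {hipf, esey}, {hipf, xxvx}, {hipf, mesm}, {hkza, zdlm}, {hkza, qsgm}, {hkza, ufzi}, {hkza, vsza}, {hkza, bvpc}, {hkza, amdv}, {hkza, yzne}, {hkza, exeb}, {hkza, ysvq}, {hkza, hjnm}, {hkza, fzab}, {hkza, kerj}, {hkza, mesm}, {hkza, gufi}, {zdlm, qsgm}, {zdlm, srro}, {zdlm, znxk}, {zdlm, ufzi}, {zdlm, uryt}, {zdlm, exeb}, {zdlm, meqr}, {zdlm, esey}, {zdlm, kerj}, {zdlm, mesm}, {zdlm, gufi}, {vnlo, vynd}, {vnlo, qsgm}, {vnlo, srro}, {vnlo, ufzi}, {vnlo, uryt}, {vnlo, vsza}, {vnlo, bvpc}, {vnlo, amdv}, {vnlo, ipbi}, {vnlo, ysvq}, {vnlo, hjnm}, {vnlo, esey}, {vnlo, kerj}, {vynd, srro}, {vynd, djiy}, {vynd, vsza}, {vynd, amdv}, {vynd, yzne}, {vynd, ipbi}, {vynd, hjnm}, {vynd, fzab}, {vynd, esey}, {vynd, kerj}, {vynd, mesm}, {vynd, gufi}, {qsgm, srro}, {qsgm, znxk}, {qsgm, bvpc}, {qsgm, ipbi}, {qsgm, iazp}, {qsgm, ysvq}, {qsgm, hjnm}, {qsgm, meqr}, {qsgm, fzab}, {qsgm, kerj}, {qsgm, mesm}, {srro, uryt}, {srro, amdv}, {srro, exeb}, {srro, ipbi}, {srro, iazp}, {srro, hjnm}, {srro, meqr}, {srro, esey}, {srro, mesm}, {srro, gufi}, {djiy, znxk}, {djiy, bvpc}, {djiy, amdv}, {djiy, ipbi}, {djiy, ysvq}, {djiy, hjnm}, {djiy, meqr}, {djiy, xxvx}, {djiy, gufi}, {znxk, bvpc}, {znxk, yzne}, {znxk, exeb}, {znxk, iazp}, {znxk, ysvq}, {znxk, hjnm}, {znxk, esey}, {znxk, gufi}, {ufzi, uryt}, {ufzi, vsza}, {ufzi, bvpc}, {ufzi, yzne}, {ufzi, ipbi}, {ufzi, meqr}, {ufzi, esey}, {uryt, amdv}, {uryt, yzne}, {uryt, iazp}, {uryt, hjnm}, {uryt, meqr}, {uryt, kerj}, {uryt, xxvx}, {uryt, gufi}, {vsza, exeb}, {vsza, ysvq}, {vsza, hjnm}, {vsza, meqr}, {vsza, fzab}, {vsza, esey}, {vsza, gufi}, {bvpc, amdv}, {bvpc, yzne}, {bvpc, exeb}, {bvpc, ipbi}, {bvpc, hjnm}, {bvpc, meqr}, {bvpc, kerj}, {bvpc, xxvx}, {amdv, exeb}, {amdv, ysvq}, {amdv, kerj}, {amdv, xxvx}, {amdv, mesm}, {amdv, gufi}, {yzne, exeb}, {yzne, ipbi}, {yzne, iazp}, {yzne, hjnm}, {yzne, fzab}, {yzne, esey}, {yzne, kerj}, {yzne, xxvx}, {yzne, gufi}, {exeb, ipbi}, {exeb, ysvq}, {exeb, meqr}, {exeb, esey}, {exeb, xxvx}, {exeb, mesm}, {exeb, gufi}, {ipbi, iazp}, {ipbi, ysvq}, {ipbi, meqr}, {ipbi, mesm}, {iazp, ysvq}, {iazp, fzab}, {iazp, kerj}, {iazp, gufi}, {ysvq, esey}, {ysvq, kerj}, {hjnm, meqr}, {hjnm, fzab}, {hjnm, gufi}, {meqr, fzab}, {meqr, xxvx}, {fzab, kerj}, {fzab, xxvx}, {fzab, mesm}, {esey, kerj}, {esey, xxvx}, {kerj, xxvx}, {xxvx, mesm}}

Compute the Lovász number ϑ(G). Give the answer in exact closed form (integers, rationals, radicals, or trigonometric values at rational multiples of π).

N(hjnm) = {ijob, xbye, kozi, hipf, hkza, vnlo, vynd, qsgm, srro, djiy, znxk, uryt, vsza, bvpc, yzne, meqr, fzab, gufi}, |N(hjnm)| = 18.
Vertex hkza has 18 neighbors: ybda, xbye, svct, kozi, zdlm, qsgm, ufzi, vsza, bvpc, amdv, yzne, exeb, ysvq, hjnm, fzab, kerj, mesm, gufi.
deg(ybda) = 18; N(ybda) = {auwy, jzdp, vkan, kozi, hkza, qsgm, srro, djiy, ufzi, vsza, amdv, iazp, ysvq, meqr, fzab, esey, xxvx, gufi}.
N(iazp) = {auwy, ybda, ezye, jzdp, svct, xczk, kozi, hipf, qsgm, srro, znxk, uryt, yzne, ipbi, ysvq, fzab, kerj, gufi}, |N(iazp)| = 18.
18-regular, N=37; strongly regular (37,18,8,9).
The 3 distinct eigenvalues: [18.0, 2.5414, -3.5414].
Lovász: ϑ = −37(-sqrt(37)/2 - 1/2)/(18+-(-sqrt(37)/2 - 1/2)) = sqrt(37).
Numerically 6.082762530.

sqrt(37)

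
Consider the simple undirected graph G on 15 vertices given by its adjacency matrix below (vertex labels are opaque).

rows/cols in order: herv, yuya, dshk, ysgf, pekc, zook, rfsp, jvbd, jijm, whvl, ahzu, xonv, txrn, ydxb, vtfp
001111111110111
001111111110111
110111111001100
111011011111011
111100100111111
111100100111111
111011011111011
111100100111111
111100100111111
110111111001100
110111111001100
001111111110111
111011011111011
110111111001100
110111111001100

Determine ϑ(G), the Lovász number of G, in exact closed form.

5

Vertex yuya has 12 neighbors: dshk, ysgf, pekc, zook, rfsp, jvbd, jijm, whvl, ahzu, txrn, ydxb, vtfp.
N(pekc) = {herv, yuya, dshk, ysgf, rfsp, whvl, ahzu, xonv, txrn, ydxb, vtfp}, |N(pekc)| = 11.
N(ysgf) = {herv, yuya, dshk, pekc, zook, jvbd, jijm, whvl, ahzu, xonv, ydxb, vtfp}, |N(ysgf)| = 12.
deg(rfsp) = 12; N(rfsp) = {herv, yuya, dshk, pekc, zook, jvbd, jijm, whvl, ahzu, xonv, ydxb, vtfp}.
G = K_{5,4,3,3}: α = 5 = χ(Ḡ), so ϑ = 5.
≈ 5.0000 (to 4 d.p.).
Lovász sandwich 5 ≤ 5 ≤ 5: collapsed.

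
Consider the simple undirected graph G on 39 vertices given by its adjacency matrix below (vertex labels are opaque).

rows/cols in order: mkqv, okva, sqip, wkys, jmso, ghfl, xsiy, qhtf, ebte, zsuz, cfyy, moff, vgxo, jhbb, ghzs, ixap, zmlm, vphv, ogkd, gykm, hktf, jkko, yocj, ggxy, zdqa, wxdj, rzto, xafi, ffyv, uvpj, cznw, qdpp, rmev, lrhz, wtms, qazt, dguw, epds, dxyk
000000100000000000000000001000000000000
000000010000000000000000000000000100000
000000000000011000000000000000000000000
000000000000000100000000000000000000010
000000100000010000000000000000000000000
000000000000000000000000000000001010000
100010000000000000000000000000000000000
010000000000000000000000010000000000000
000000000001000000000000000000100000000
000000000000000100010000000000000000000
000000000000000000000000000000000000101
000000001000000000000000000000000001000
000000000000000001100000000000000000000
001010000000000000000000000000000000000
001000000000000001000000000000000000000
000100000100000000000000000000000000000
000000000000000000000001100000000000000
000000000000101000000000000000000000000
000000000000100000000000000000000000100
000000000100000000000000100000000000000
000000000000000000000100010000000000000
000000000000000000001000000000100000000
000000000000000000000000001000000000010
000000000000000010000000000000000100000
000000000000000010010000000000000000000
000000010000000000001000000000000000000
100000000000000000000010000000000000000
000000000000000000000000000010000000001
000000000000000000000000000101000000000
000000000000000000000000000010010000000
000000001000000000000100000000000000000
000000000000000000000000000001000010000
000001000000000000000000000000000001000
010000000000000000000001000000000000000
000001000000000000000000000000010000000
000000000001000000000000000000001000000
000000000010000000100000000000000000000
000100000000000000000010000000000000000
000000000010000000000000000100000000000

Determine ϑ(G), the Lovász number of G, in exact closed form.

39*cos(pi/39)/(cos(pi/39) + 1)

N(xsiy) = {mkqv, jmso}, |N(xsiy)| = 2.
N(qhtf) = {okva, wxdj}, |N(qhtf)| = 2.
Vertex xafi has 2 neighbors: ffyv, dxyk.
deg(qazt) = 2; N(qazt) = {moff, rmev}.
Regular of degree 2 on 39 vertices: this is C_{39}, the 39-cycle.
The 20 distinct eigenvalues: [2.0, 1.974101, 1.897073, 1.770912, 1.598886, 1.385449, 1.136129, 0.857385, 0.556435, 0.241073, -0.080532, -0.400051, -0.70921, -1.0, -1.264891, -1.497021, -1.69038, -1.839959, -1.941884, -1.993515].
−39·(-2*cos(pi/39)) / ((2)−(-2*cos(pi/39))) = 39*cos(pi/39)/(cos(pi/39) + 1) = ϑ(G).
Numerically 19.4683324.
19 ≤ 39*cos(pi/39)/(cos(pi/39) + 1) ≤ 20: both strict.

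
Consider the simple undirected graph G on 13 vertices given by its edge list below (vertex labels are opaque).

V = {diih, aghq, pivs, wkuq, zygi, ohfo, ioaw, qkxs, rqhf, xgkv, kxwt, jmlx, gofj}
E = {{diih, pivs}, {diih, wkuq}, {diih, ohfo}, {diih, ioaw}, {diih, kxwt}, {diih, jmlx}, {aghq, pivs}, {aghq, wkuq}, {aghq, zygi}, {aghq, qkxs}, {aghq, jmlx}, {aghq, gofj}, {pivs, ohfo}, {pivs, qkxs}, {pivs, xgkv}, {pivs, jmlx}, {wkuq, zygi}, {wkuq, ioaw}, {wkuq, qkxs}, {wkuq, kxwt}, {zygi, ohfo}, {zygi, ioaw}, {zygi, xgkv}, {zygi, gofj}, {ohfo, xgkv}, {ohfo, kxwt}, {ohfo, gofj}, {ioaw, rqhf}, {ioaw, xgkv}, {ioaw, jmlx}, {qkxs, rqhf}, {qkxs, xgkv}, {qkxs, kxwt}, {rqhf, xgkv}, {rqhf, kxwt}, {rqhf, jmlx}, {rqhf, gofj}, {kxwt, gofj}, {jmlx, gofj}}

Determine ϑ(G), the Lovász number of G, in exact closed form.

sqrt(13)

Vertex zygi has 6 neighbors: aghq, wkuq, ohfo, ioaw, xgkv, gofj.
Vertex aghq has 6 neighbors: pivs, wkuq, zygi, qkxs, jmlx, gofj.
deg(xgkv) = 6; N(xgkv) = {pivs, zygi, ohfo, ioaw, qkxs, rqhf}.
Vertex qkxs has 6 neighbors: aghq, pivs, wkuq, rqhf, xgkv, kxwt.
Every vertex has degree 6 (N=13); Paley(13): SR with (k,λ,μ)=(6,2,3).
The 3 distinct eigenvalues: [6.0, 1.302776, -2.302776].
Lovász: ϑ = −13(-sqrt(13)/2 - 1/2)/(6+-(-sqrt(13)/2 - 1/2)) = sqrt(13).
≈ 3.60555128 (to 8 d.p.).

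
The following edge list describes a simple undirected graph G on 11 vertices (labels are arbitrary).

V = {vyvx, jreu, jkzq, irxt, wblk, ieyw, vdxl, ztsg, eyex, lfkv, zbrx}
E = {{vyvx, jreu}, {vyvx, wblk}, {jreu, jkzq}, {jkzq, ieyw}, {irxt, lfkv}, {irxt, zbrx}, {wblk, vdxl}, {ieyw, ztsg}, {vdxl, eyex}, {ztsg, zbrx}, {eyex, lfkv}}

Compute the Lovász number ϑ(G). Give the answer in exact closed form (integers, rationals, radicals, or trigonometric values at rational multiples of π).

N(wblk) = {vyvx, vdxl}, |N(wblk)| = 2.
deg(vyvx) = 2; N(vyvx) = {jreu, wblk}.
N(lfkv) = {irxt, eyex}, |N(lfkv)| = 2.
N(zbrx) = {irxt, ztsg}, |N(zbrx)| = 2.
G on 11 vertices is 2-regular; this is C_{11}, the 11-cycle.
spec(A) ≈ [2.0, 1.6825, 0.8308, -0.2846, -1.3097, -1.919] (distinct, 4 d.p.).
λ_max=2, λ_min=-2*cos(pi/11); ϑ = −11·λ_min/(λ_max−λ_min) = 11*cos(pi/11)/(cos(pi/11) + 1).
≈ 5.386302912 (to 9 d.p.).
5 ≤ 11*cos(pi/11)/(cos(pi/11) + 1) ≤ 6: both strict.

11*cos(pi/11)/(cos(pi/11) + 1)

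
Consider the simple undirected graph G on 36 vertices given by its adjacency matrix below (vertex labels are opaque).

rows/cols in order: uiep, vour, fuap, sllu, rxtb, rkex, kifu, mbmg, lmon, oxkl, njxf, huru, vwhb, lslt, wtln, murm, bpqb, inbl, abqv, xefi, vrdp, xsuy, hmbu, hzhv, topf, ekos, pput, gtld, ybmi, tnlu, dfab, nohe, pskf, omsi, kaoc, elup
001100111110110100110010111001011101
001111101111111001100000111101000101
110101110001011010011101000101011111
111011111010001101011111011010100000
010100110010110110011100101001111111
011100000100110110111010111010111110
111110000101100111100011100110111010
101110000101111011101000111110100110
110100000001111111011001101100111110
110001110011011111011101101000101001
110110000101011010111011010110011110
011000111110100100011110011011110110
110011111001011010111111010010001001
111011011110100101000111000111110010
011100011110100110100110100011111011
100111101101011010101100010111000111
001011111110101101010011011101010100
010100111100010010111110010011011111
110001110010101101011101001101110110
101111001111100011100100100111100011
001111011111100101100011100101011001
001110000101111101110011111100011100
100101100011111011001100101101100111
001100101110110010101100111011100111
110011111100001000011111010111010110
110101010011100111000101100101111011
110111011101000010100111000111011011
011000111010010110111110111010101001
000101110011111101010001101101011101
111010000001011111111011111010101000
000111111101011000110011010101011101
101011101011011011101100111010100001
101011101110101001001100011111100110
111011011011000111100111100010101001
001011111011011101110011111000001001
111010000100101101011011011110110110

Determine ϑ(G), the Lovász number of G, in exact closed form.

8

Vertex huru has 21 neighbors: vour, fuap, kifu, mbmg, lmon, oxkl, njxf, vwhb, murm, xefi, vrdp, xsuy, hmbu, ekos, pput, ybmi, tnlu, dfab, nohe, omsi, kaoc.
deg(murm) = 21; N(murm) = {uiep, sllu, rxtb, rkex, kifu, lmon, oxkl, huru, lslt, wtln, bpqb, abqv, vrdp, xsuy, ekos, gtld, ybmi, tnlu, omsi, kaoc, elup}.
Vertex inbl has 21 neighbors: vour, sllu, kifu, mbmg, lmon, oxkl, lslt, bpqb, abqv, xefi, vrdp, xsuy, hmbu, ekos, ybmi, tnlu, nohe, pskf, omsi, kaoc, elup.
N(omsi) = {uiep, vour, fuap, rxtb, rkex, mbmg, lmon, njxf, huru, murm, bpqb, inbl, abqv, xsuy, hmbu, hzhv, topf, ybmi, dfab, pskf, elup}, |N(omsi)| = 21.
21-regular, N=36; Kneser K(9,2) on C(9,2)=36 vertices.
A has 3 distinct eigenvalues ≈ [21.0, 1.0, -6.0].
λ_max=21, λ_min=-6; ϑ = −36·λ_min/(λ_max−λ_min) = 8.
≈ 8.0000000 (to 7 d.p.).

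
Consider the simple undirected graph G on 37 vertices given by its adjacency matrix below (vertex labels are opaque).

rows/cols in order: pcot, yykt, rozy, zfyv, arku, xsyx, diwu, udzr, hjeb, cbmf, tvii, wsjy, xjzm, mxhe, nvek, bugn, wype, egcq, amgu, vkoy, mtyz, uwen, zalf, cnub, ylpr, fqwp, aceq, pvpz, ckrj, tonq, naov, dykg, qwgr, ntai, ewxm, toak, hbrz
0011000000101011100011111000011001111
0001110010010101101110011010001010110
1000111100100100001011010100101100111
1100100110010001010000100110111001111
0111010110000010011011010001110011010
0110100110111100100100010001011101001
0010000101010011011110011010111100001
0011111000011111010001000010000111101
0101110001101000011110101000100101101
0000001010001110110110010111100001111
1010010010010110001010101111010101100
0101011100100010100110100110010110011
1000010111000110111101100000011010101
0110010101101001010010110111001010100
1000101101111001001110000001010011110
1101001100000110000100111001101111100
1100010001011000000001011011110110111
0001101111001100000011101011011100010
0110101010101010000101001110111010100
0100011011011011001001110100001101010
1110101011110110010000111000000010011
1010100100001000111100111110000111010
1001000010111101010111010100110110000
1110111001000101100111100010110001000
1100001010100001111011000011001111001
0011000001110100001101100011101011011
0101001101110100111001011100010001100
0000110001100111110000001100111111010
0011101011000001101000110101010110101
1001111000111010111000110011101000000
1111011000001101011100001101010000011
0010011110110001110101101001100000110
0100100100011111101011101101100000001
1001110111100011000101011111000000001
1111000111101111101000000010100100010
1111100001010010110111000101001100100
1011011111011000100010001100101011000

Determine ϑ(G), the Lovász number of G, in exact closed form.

deg(bugn) = 18; N(bugn) = {pcot, yykt, zfyv, diwu, udzr, mxhe, nvek, vkoy, zalf, cnub, ylpr, pvpz, ckrj, naov, dykg, qwgr, ntai, ewxm}.
deg(dykg) = 18; N(dykg) = {rozy, xsyx, diwu, udzr, hjeb, tvii, wsjy, bugn, wype, egcq, vkoy, uwen, zalf, ylpr, pvpz, ckrj, ewxm, toak}.
N(ylpr) = {pcot, yykt, diwu, hjeb, tvii, bugn, wype, egcq, amgu, mtyz, uwen, aceq, pvpz, naov, dykg, qwgr, ntai, hbrz}, |N(ylpr)| = 18.
N(fqwp) = {rozy, zfyv, cbmf, tvii, wsjy, mxhe, amgu, vkoy, uwen, zalf, aceq, pvpz, ckrj, naov, qwgr, ntai, toak, hbrz}, |N(fqwp)| = 18.
Every vertex has degree 18 (N=37); strongly regular (37,18,8,9).
The 3 distinct eigenvalues: [18.0, 2.541381, -3.541381].
λ_max=18, λ_min=-sqrt(37)/2 - 1/2; ϑ = −37·λ_min/(λ_max−λ_min) = sqrt(37).
Numerically 6.08276253.

sqrt(37)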